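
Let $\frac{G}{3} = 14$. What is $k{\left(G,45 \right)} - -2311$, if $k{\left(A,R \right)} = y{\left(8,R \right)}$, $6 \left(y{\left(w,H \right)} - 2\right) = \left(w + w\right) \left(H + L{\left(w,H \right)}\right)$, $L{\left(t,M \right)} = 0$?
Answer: $2433$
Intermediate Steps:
$G = 42$ ($G = 3 \cdot 14 = 42$)
$y{\left(w,H \right)} = 2 + \frac{H w}{3}$ ($y{\left(w,H \right)} = 2 + \frac{\left(w + w\right) \left(H + 0\right)}{6} = 2 + \frac{2 w H}{6} = 2 + \frac{2 H w}{6} = 2 + \frac{H w}{3}$)
$k{\left(A,R \right)} = 2 + \frac{8 R}{3}$ ($k{\left(A,R \right)} = 2 + \frac{1}{3} R 8 = 2 + \frac{8 R}{3}$)
$k{\left(G,45 \right)} - -2311 = \left(2 + \frac{8}{3} \cdot 45\right) - -2311 = \left(2 + 120\right) + 2311 = 122 + 2311 = 2433$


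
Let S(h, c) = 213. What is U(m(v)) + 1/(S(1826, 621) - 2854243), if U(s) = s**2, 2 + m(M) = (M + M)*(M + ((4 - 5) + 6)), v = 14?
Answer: 801697026999/2854030 ≈ 2.8090e+5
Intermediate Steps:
m(M) = -2 + 2*M*(5 + M) (m(M) = -2 + (M + M)*(M + ((4 - 5) + 6)) = -2 + (2*M)*(M + (-1 + 6)) = -2 + (2*M)*(M + 5) = -2 + (2*M)*(5 + M) = -2 + 2*M*(5 + M))
U(m(v)) + 1/(S(1826, 621) - 2854243) = (-2 + 2*14**2 + 10*14)**2 + 1/(213 - 2854243) = (-2 + 2*196 + 140)**2 + 1/(-2854030) = (-2 + 392 + 140)**2 - 1/2854030 = 530**2 - 1/2854030 = 280900 - 1/2854030 = 801697026999/2854030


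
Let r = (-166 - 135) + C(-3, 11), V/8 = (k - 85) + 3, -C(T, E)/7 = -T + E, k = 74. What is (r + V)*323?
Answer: -149549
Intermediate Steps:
C(T, E) = -7*E + 7*T (C(T, E) = -7*(-T + E) = -7*(E - T) = -7*E + 7*T)
V = -64 (V = 8*((74 - 85) + 3) = 8*(-11 + 3) = 8*(-8) = -64)
r = -399 (r = (-166 - 135) + (-7*11 + 7*(-3)) = -301 + (-77 - 21) = -301 - 98 = -399)
(r + V)*323 = (-399 - 64)*323 = -463*323 = -149549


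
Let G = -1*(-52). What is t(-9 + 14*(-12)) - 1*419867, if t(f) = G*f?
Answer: -429071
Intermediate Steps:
G = 52
t(f) = 52*f
t(-9 + 14*(-12)) - 1*419867 = 52*(-9 + 14*(-12)) - 1*419867 = 52*(-9 - 168) - 419867 = 52*(-177) - 419867 = -9204 - 419867 = -429071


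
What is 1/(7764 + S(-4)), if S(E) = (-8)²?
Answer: 1/7828 ≈ 0.00012775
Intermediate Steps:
S(E) = 64
1/(7764 + S(-4)) = 1/(7764 + 64) = 1/7828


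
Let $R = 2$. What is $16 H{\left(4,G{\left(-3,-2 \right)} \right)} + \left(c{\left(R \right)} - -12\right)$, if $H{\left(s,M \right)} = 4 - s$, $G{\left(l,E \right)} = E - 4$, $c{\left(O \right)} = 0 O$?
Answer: $12$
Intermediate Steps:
$c{\left(O \right)} = 0$
$G{\left(l,E \right)} = -4 + E$ ($G{\left(l,E \right)} = E - 4 = -4 + E$)
$16 H{\left(4,G{\left(-3,-2 \right)} \right)} + \left(c{\left(R \right)} - -12\right) = 16 \left(4 - 4\right) + \left(0 - -12\right) = 16 \left(4 - 4\right) + \left(0 + 12\right) = 16 \cdot 0 + 12 = 0 + 12 = 12$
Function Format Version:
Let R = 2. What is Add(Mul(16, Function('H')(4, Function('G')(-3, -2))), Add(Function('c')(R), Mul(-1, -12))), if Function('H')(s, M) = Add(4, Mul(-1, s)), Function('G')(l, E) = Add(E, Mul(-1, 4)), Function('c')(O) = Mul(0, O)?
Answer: 12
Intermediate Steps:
Function('c')(O) = 0
Function('G')(l, E) = Add(-4, E) (Function('G')(l, E) = Add(E, -4) = Add(-4, E))
Add(Mul(16, Function('H')(4, Function('G')(-3, -2))), Add(Function('c')(R), Mul(-1, -12))) = Add(Mul(16, Add(4, Mul(-1, 4))), Add(0, Mul(-1, -12))) = Add(Mul(16, Add(4, -4)), Add(0, 12)) = Add(Mul(16, 0), 12) = Add(0, 12) = 12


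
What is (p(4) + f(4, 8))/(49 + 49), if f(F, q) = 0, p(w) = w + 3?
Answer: 1/14 ≈ 0.071429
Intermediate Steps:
p(w) = 3 + w
(p(4) + f(4, 8))/(49 + 49) = ((3 + 4) + 0)/(49 + 49) = (7 + 0)/98 = 7*(1/98) = 1/14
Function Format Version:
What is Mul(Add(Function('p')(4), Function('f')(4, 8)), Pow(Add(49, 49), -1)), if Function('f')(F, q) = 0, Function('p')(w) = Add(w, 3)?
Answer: Rational(1, 14) ≈ 0.071429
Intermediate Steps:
Function('p')(w) = Add(3, w)
Mul(Add(Function('p')(4), Function('f')(4, 8)), Pow(Add(49, 49), -1)) = Mul(Add(Add(3, 4), 0), Pow(Add(49, 49), -1)) = Mul(Add(7, 0), Pow(98, -1)) = Mul(7, Rational(1, 98)) = Rational(1, 14)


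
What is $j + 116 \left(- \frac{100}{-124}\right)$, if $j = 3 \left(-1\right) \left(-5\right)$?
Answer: $\frac{3365}{31} \approx 108.55$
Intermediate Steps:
$j = 15$ ($j = \left(-3\right) \left(-5\right) = 15$)
$j + 116 \left(- \frac{100}{-124}\right) = 15 + 116 \left(- \frac{100}{-124}\right) = 15 + 116 \left(\left(-100\right) \left(- \frac{1}{124}\right)\right) = 15 + 116 \cdot \frac{25}{31} = 15 + \frac{2900}{31} = \frac{3365}{31}$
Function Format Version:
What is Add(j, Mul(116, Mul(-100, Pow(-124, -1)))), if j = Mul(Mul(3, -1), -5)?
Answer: Rational(3365, 31) ≈ 108.55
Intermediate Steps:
j = 15 (j = Mul(-3, -5) = 15)
Add(j, Mul(116, Mul(-100, Pow(-124, -1)))) = Add(15, Mul(116, Mul(-100, Pow(-124, -1)))) = Add(15, Mul(116, Mul(-100, Rational(-1, 124)))) = Add(15, Mul(116, Rational(25, 31))) = Add(15, Rational(2900, 31)) = Rational(3365, 31)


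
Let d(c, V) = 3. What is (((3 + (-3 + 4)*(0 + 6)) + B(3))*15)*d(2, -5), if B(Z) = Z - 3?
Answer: 405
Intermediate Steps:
B(Z) = -3 + Z
(((3 + (-3 + 4)*(0 + 6)) + B(3))*15)*d(2, -5) = (((3 + (-3 + 4)*(0 + 6)) + (-3 + 3))*15)*3 = (((3 + 1*6) + 0)*15)*3 = (((3 + 6) + 0)*15)*3 = ((9 + 0)*15)*3 = (9*15)*3 = 135*3 = 405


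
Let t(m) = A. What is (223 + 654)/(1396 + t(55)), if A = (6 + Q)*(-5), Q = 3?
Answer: 877/1351 ≈ 0.64915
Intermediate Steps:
A = -45 (A = (6 + 3)*(-5) = 9*(-5) = -45)
t(m) = -45
(223 + 654)/(1396 + t(55)) = (223 + 654)/(1396 - 45) = 877/1351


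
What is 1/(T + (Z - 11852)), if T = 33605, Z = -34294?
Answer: -1/12541 ≈ -7.9738e-5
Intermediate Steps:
1/(T + (Z - 11852)) = 1/(33605 + (-34294 - 11852)) = 1/(33605 - 46146) = 1/(-12541) = -1/12541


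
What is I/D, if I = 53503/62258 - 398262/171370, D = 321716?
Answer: -7813093243/1716218687268680 ≈ -4.5525e-6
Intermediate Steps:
I = -7813093243/5334576730 (I = 53503*(1/62258) - 398262*1/171370 = 53503/62258 - 199131/85685 = -7813093243/5334576730 ≈ -1.4646)
I/D = -7813093243/5334576730/321716 = -7813093243/5334576730*1/321716 = -7813093243/1716218687268680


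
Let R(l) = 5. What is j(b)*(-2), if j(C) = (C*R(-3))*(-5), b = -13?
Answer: -650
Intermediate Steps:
j(C) = -25*C (j(C) = (C*5)*(-5) = (5*C)*(-5) = -25*C)
j(b)*(-2) = -25*(-13)*(-2) = 325*(-2) = -650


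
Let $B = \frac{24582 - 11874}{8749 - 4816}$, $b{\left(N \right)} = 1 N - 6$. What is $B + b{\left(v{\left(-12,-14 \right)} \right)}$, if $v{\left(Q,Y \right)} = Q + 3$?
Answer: $- \frac{5143}{437} \approx -11.769$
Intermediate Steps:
$v{\left(Q,Y \right)} = 3 + Q$
$b{\left(N \right)} = -6 + N$ ($b{\left(N \right)} = N - 6 = -6 + N$)
$B = \frac{1412}{437}$ ($B = \frac{12708}{3933} = 12708 \cdot \frac{1}{3933} = \frac{1412}{437} \approx 3.2311$)
$B + b{\left(v{\left(-12,-14 \right)} \right)} = \frac{1412}{437} + \left(-6 + \left(3 - 12\right)\right) = \frac{1412}{437} - 15 = - \frac{5143}{437}$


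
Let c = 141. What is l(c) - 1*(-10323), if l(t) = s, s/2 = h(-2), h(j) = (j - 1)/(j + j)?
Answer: 20649/2 ≈ 10325.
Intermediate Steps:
h(j) = (-1 + j)/(2*j) (h(j) = (-1 + j)/((2*j)) = (-1 + j)*(1/(2*j)) = (-1 + j)/(2*j))
s = 3/2 (s = 2*((½)*(-1 - 2)/(-2)) = 2*((½)*(-½)*(-3)) = 2*(¾) = 3/2 ≈ 1.5000)
l(t) = 3/2
l(c) - 1*(-10323) = 3/2 - 1*(-10323) = 3/2 + 10323 = 20649/2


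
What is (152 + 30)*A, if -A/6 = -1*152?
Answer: 165984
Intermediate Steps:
A = 912 (A = -(-6)*152 = -6*(-152) = 912)
(152 + 30)*A = (152 + 30)*912 = 182*912 = 165984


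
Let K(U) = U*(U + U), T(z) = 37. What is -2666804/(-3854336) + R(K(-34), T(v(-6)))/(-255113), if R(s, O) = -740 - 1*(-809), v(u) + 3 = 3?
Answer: 170017604917/245822804992 ≈ 0.69163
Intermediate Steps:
v(u) = 0 (v(u) = -3 + 3 = 0)
K(U) = 2*U² (K(U) = U*(2*U) = 2*U²)
R(s, O) = 69 (R(s, O) = -740 + 809 = 69)
-2666804/(-3854336) + R(K(-34), T(v(-6)))/(-255113) = -2666804/(-3854336) + 69/(-255113) = -2666804*(-1/3854336) + 69*(-1/255113) = 666701/963584 - 69/255113 = 170017604917/245822804992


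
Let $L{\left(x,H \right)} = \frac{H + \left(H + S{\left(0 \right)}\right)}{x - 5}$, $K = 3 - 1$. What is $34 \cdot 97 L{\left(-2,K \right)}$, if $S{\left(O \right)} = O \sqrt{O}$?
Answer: $- \frac{13192}{7} \approx -1884.6$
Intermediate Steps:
$S{\left(O \right)} = O^{\frac{3}{2}}$
$K = 2$ ($K = 3 + \left(-2 + 1\right) = 3 - 1 = 2$)
$L{\left(x,H \right)} = \frac{2 H}{-5 + x}$ ($L{\left(x,H \right)} = \frac{H + \left(H + 0^{\frac{3}{2}}\right)}{x - 5} = \frac{H + \left(H + 0\right)}{-5 + x} = \frac{H + H}{-5 + x} = \frac{2 H}{-5 + x}$)
$34 \cdot 97 L{\left(-2,K \right)} = 34 \cdot 97 \cdot 2 \cdot 2 \frac{1}{-5 - 2} = 3298 \cdot 2 \cdot 2 \frac{1}{-7} = 3298 \cdot 2 \cdot 2 \left(- \frac{1}{7}\right) = 3298 \left(- \frac{4}{7}\right) = - \frac{13192}{7}$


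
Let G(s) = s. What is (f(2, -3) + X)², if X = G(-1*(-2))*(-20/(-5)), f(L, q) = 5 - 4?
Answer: 81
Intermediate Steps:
f(L, q) = 1
X = 8 (X = (-1*(-2))*(-20/(-5)) = 2*(-20*(-⅕)) = 2*4 = 8)
(f(2, -3) + X)² = (1 + 8)² = 9² = 81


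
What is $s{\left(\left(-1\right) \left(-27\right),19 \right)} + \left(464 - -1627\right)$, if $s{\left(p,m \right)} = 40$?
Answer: $2131$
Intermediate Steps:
$s{\left(\left(-1\right) \left(-27\right),19 \right)} + \left(464 - -1627\right) = 40 + \left(464 - -1627\right) = 40 + \left(464 + 1627\right) = 40 + 2091 = 2131$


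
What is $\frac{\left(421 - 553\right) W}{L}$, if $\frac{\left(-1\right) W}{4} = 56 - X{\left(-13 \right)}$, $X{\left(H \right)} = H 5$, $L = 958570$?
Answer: $\frac{31944}{479285} \approx 0.066649$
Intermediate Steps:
$X{\left(H \right)} = 5 H$
$W = -484$ ($W = - 4 \left(56 - 5 \left(-13\right)\right) = - 4 \left(56 - -65\right) = - 4 \left(56 + 65\right) = \left(-4\right) 121 = -484$)
$\frac{\left(421 - 553\right) W}{L} = \frac{\left(421 - 553\right) \left(-484\right)}{958570} = \left(-132\right) \left(-484\right) \frac{1}{958570} = 63888 \cdot \frac{1}{958570} = \frac{31944}{479285}$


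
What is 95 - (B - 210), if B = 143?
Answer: 162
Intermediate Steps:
95 - (B - 210) = 95 - (143 - 210) = 95 - 1*(-67) = 95 + 67 = 162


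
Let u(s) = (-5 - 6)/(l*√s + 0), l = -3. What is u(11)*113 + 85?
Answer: 85 + 113*√11/3 ≈ 209.93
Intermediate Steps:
u(s) = 11/(3*√s) (u(s) = (-5 - 6)/(-3*√s + 0) = -11*(-1/(3*√s)) = -(-11)/(3*√s) = 11/(3*√s))
u(11)*113 + 85 = (11/(3*√11))*113 + 85 = (11*(√11/11)/3)*113 + 85 = (√11/3)*113 + 85 = 113*√11/3 + 85 = 85 + 113*√11/3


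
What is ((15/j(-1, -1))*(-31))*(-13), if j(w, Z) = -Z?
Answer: 6045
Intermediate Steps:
((15/j(-1, -1))*(-31))*(-13) = ((15/((-1*(-1))))*(-31))*(-13) = ((15/1)*(-31))*(-13) = ((15*1)*(-31))*(-13) = (15*(-31))*(-13) = -465*(-13) = 6045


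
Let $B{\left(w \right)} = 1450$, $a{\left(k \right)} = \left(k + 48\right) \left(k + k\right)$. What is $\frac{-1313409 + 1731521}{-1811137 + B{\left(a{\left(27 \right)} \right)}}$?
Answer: $- \frac{418112}{1809687} \approx -0.23104$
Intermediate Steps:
$a{\left(k \right)} = 2 k \left(48 + k\right)$ ($a{\left(k \right)} = \left(48 + k\right) 2 k = 2 k \left(48 + k\right)$)
$\frac{-1313409 + 1731521}{-1811137 + B{\left(a{\left(27 \right)} \right)}} = \frac{-1313409 + 1731521}{-1811137 + 1450} = \frac{418112}{-1809687} = 418112 \left(- \frac{1}{1809687}\right) = - \frac{418112}{1809687}$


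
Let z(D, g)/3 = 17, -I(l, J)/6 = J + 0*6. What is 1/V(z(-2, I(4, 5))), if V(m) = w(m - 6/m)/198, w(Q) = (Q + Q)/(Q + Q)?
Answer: 198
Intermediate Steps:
I(l, J) = -6*J (I(l, J) = -6*(J + 0*6) = -6*(J + 0) = -6*J)
z(D, g) = 51 (z(D, g) = 3*17 = 51)
w(Q) = 1 (w(Q) = (2*Q)/((2*Q)) = (2*Q)*(1/(2*Q)) = 1)
V(m) = 1/198
1/V(z(-2, I(4, 5))) = 1/(1/198) = 198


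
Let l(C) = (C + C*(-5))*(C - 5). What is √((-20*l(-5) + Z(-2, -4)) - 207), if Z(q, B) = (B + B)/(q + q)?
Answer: √3795 ≈ 61.604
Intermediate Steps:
l(C) = -4*C*(-5 + C) (l(C) = (C - 5*C)*(-5 + C) = (-4*C)*(-5 + C) = -4*C*(-5 + C))
Z(q, B) = B/q (Z(q, B) = (2*B)/((2*q)) = (2*B)*(1/(2*q)) = B/q)
√((-20*l(-5) + Z(-2, -4)) - 207) = √((-80*(-5)*(5 - 1*(-5)) - 4/(-2)) - 207) = √((-80*(-5)*(5 + 5) - 4*(-½)) - 207) = √((-80*(-5)*10 + 2) - 207) = √((-20*(-200) + 2) - 207) = √((4000 + 2) - 207) = √(4002 - 207) = √3795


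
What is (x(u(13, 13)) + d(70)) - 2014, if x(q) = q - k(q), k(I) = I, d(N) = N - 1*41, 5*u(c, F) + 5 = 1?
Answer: -1985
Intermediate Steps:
u(c, F) = -⅘ (u(c, F) = -1 + (⅕)*1 = -1 + ⅕ = -⅘)
d(N) = -41 + N (d(N) = N - 41 = -41 + N)
x(q) = 0 (x(q) = q - q = 0)
(x(u(13, 13)) + d(70)) - 2014 = (0 + (-41 + 70)) - 2014 = (0 + 29) - 2014 = 29 - 2014 = -1985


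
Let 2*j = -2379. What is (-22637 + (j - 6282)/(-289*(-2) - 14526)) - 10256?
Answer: -917568185/27896 ≈ -32892.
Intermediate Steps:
j = -2379/2 (j = (½)*(-2379) = -2379/2 ≈ -1189.5)
(-22637 + (j - 6282)/(-289*(-2) - 14526)) - 10256 = (-22637 + (-2379/2 - 6282)/(-289*(-2) - 14526)) - 10256 = (-22637 - 14943/(2*(578 - 14526))) - 10256 = (-22637 - 14943/2/(-13948)) - 10256 = (-22637 - 14943/2*(-1/13948)) - 10256 = (-22637 + 14943/27896) - 10256 = -631466809/27896 - 10256 = -917568185/27896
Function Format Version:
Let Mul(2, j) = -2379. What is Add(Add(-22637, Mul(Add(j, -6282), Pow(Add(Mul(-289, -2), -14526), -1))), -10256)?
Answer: Rational(-917568185, 27896) ≈ -32892.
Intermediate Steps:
j = Rational(-2379, 2) (j = Mul(Rational(1, 2), -2379) = Rational(-2379, 2) ≈ -1189.5)
Add(Add(-22637, Mul(Add(j, -6282), Pow(Add(Mul(-289, -2), -14526), -1))), -10256) = Add(Add(-22637, Mul(Add(Rational(-2379, 2), -6282), Pow(Add(Mul(-289, -2), -14526), -1))), -10256) = Add(Add(-22637, Mul(Rational(-14943, 2), Pow(Add(578, -14526), -1))), -10256) = Add(Add(-22637, Mul(Rational(-14943, 2), Pow(-13948, -1))), -10256) = Add(Add(-22637, Mul(Rational(-14943, 2), Rational(-1, 13948))), -10256) = Add(Add(-22637, Rational(14943, 27896)), -10256) = Add(Rational(-631466809, 27896), -10256) = Rational(-917568185, 27896)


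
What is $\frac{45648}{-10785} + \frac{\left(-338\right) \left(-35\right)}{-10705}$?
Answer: $- \frac{41083226}{7696895} \approx -5.3376$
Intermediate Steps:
$\frac{45648}{-10785} + \frac{\left(-338\right) \left(-35\right)}{-10705} = 45648 \left(- \frac{1}{10785}\right) + 11830 \left(- \frac{1}{10705}\right) = - \frac{15216}{3595} - \frac{2366}{2141} = - \frac{41083226}{7696895}$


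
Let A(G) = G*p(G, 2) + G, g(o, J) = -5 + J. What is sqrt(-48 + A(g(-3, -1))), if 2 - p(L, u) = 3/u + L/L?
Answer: I*sqrt(51) ≈ 7.1414*I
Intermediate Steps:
p(L, u) = 1 - 3/u (p(L, u) = 2 - (3/u + L/L) = 2 - (3/u + 1) = 2 - (1 + 3/u) = 2 + (-1 - 3/u) = 1 - 3/u)
A(G) = G/2 (A(G) = G*((-3 + 2)/2) + G = G*((1/2)*(-1)) + G = G*(-1/2) + G = -G/2 + G = G/2)
sqrt(-48 + A(g(-3, -1))) = sqrt(-48 + (-5 - 1)/2) = sqrt(-48 + (1/2)*(-6)) = sqrt(-48 - 3) = sqrt(-51) = I*sqrt(51)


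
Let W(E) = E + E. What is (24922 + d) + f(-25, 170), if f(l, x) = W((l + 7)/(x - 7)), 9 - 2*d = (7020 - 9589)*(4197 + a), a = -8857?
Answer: -1943235053/326 ≈ -5.9608e+6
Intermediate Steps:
d = -11971531/2 (d = 9/2 - (7020 - 9589)*(4197 - 8857)/2 = 9/2 - (-2569)*(-4660)/2 = 9/2 - ½*11971540 = 9/2 - 5985770 = -11971531/2 ≈ -5.9858e+6)
W(E) = 2*E
f(l, x) = 2*(7 + l)/(-7 + x) (f(l, x) = 2*((l + 7)/(x - 7)) = 2*((7 + l)/(-7 + x)) = 2*(7 + l)/(-7 + x))
(24922 + d) + f(-25, 170) = (24922 - 11971531/2) + 2*(7 - 25)/(-7 + 170) = -11921687/2 + 2*(-18)/163 = -11921687/2 + 2*(1/163)*(-18) = -11921687/2 - 36/163 = -1943235053/326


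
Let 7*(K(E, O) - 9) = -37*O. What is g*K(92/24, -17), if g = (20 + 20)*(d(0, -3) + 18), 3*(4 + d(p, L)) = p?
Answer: 55360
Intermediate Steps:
d(p, L) = -4 + p/3
K(E, O) = 9 - 37*O/7 (K(E, O) = 9 + (-37*O)/7 = 9 - 37*O/7)
g = 560 (g = (20 + 20)*((-4 + (⅓)*0) + 18) = 40*((-4 + 0) + 18) = 40*(-4 + 18) = 40*14 = 560)
g*K(92/24, -17) = 560*(9 - 37/7*(-17)) = 560*(9 + 629/7) = 560*(692/7) = 55360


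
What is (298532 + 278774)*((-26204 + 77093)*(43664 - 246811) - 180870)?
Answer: -5968263642418218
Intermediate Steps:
(298532 + 278774)*((-26204 + 77093)*(43664 - 246811) - 180870) = 577306*(50889*(-203147) - 180870) = 577306*(-10337947683 - 180870) = 577306*(-10338128553) = -5968263642418218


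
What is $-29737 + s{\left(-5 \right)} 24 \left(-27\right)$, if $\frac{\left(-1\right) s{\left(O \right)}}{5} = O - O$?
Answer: $-29737$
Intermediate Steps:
$s{\left(O \right)} = 0$ ($s{\left(O \right)} = - 5 \left(O - O\right) = \left(-5\right) 0 = 0$)
$-29737 + s{\left(-5 \right)} 24 \left(-27\right) = -29737 + 0 \cdot 24 \left(-27\right) = -29737 + 0 \left(-27\right) = -29737 + 0 = -29737$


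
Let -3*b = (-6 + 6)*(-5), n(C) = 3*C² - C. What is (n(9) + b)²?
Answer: 54756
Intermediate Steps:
n(C) = -C + 3*C²
b = 0 (b = -(-6 + 6)*(-5)/3 = -0*(-5) = -⅓*0 = 0)
(n(9) + b)² = (9*(-1 + 3*9) + 0)² = (9*(-1 + 27) + 0)² = (9*26 + 0)² = (234 + 0)² = 234² = 54756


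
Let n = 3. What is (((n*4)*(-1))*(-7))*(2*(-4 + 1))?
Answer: -504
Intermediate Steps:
(((n*4)*(-1))*(-7))*(2*(-4 + 1)) = (((3*4)*(-1))*(-7))*(2*(-4 + 1)) = ((12*(-1))*(-7))*(2*(-3)) = -12*(-7)*(-6) = 84*(-6) = -504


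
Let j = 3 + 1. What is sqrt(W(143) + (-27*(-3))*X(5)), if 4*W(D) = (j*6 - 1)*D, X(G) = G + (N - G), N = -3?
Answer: sqrt(2317)/2 ≈ 24.068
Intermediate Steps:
j = 4
X(G) = -3 (X(G) = G + (-3 - G) = -3)
W(D) = 23*D/4 (W(D) = ((4*6 - 1)*D)/4 = ((24 - 1)*D)/4 = (23*D)/4 = 23*D/4)
sqrt(W(143) + (-27*(-3))*X(5)) = sqrt((23/4)*143 - 27*(-3)*(-3)) = sqrt(3289/4 + 81*(-3)) = sqrt(3289/4 - 243) = sqrt(2317/4) = sqrt(2317)/2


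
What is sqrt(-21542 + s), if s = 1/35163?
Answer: I*sqrt(2959479614915)/11721 ≈ 146.77*I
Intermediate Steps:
s = 1/35163 ≈ 2.8439e-5
sqrt(-21542 + s) = sqrt(-21542 + 1/35163) = sqrt(-757481345/35163) = I*sqrt(2959479614915)/11721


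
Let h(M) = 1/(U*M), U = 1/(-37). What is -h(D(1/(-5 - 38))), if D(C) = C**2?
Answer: 68413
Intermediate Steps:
U = -1/37 ≈ -0.027027
h(M) = -37/M (h(M) = 1/(-M/37) = -37/M)
-h(D(1/(-5 - 38))) = -(-37)/((1/(-5 - 38))**2) = -(-37)/((1/(-43))**2) = -(-37)/((-1/43)**2) = -(-37)/1/1849 = -(-37)*1849 = -1*(-68413) = 68413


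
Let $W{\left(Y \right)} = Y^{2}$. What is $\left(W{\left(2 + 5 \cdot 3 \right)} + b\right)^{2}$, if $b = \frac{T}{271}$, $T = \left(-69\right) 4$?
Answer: $\frac{6090709849}{73441} \approx 82933.0$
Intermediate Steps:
$T = -276$
$b = - \frac{276}{271} \approx -1.0184$
$\left(W{\left(2 + 5 \cdot 3 \right)} + b\right)^{2} = \left(\left(2 + 5 \cdot 3\right)^{2} - \frac{276}{271}\right)^{2} = \left(\left(2 + 15\right)^{2} - \frac{276}{271}\right)^{2} = \left(17^{2} - \frac{276}{271}\right)^{2} = \left(289 - \frac{276}{271}\right)^{2} = \left(\frac{78043}{271}\right)^{2} = \frac{6090709849}{73441}$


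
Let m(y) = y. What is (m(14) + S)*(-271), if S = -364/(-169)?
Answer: -56910/13 ≈ -4377.7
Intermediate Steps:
S = 28/13 (S = -364*(-1/169) = 28/13 ≈ 2.1538)
(m(14) + S)*(-271) = (14 + 28/13)*(-271) = (210/13)*(-271) = -56910/13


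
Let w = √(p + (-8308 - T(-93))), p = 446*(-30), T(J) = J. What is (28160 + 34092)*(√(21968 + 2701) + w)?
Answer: 186756*√2741 + 62252*I*√21595 ≈ 9.7775e+6 + 9.1481e+6*I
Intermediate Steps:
p = -13380
w = I*√21595 (w = √(-13380 + (-8308 - 1*(-93))) = √(-13380 + (-8308 + 93)) = √(-13380 - 8215) = √(-21595) = I*√21595 ≈ 146.95*I)
(28160 + 34092)*(√(21968 + 2701) + w) = (28160 + 34092)*(√(21968 + 2701) + I*√21595) = 62252*(√24669 + I*√21595) = 62252*(3*√2741 + I*√21595) = 186756*√2741 + 62252*I*√21595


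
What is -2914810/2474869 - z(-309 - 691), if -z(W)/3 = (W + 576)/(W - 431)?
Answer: -6434338/22273821 ≈ -0.28887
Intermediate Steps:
z(W) = -3*(576 + W)/(-431 + W) (z(W) = -3*(W + 576)/(W - 431) = -3*(576 + W)/(-431 + W))
-2914810/2474869 - z(-309 - 691) = -2914810/2474869 - 3*(-576 - (-309 - 691))/(-431 + (-309 - 691)) = -2914810*1/2474869 - 3*(-576 - 1*(-1000))/(-431 - 1000) = -2914810/2474869 - 3*(-576 + 1000)/(-1431) = -2914810/2474869 - 3*(-1)*424/1431 = -2914810/2474869 - 1*(-8/9) = -2914810/2474869 + 8/9 = -6434338/22273821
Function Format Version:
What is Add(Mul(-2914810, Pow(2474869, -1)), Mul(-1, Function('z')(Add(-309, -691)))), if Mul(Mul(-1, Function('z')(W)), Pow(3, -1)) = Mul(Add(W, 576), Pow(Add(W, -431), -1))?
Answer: Rational(-6434338, 22273821) ≈ -0.28887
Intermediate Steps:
Function('z')(W) = Mul(-3, Pow(Add(-431, W), -1), Add(576, W)) (Function('z')(W) = Mul(-3, Mul(Add(W, 576), Pow(Add(W, -431), -1))) = Mul(-3, Mul(Add(576, W), Pow(Add(-431, W), -1))) = Mul(-3, Mul(Pow(Add(-431, W), -1), Add(576, W))) = Mul(-3, Pow(Add(-431, W), -1), Add(576, W)))
Add(Mul(-2914810, Pow(2474869, -1)), Mul(-1, Function('z')(Add(-309, -691)))) = Add(Mul(-2914810, Pow(2474869, -1)), Mul(-1, Mul(3, Pow(Add(-431, Add(-309, -691)), -1), Add(-576, Mul(-1, Add(-309, -691)))))) = Add(Mul(-2914810, Rational(1, 2474869)), Mul(-1, Mul(3, Pow(Add(-431, -1000), -1), Add(-576, Mul(-1, -1000))))) = Add(Rational(-2914810, 2474869), Mul(-1, Mul(3, Pow(-1431, -1), Add(-576, 1000)))) = Add(Rational(-2914810, 2474869), Mul(-1, Mul(3, Rational(-1, 1431), 424))) = Add(Rational(-2914810, 2474869), Mul(-1, Rational(-8, 9))) = Add(Rational(-2914810, 2474869), Rational(8, 9)) = Rational(-6434338, 22273821)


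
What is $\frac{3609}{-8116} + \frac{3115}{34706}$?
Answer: $- \frac{7140901}{20119564} \approx -0.35492$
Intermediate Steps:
$\frac{3609}{-8116} + \frac{3115}{34706} = 3609 \left(- \frac{1}{8116}\right) + 3115 \cdot \frac{1}{34706} = - \frac{3609}{8116} + \frac{445}{4958} = - \frac{7140901}{20119564}$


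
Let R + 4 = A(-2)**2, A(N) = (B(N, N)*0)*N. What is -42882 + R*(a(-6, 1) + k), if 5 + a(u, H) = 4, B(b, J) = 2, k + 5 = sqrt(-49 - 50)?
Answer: -42858 - 12*I*sqrt(11) ≈ -42858.0 - 39.799*I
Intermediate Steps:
k = -5 + 3*I*sqrt(11) (k = -5 + sqrt(-49 - 50) = -5 + sqrt(-99) = -5 + 3*I*sqrt(11) ≈ -5.0 + 9.9499*I)
a(u, H) = -1 (a(u, H) = -5 + 4 = -1)
A(N) = 0 (A(N) = (2*0)*N = 0*N = 0)
R = -4 (R = -4 + 0**2 = -4 + 0 = -4)
-42882 + R*(a(-6, 1) + k) = -42882 - 4*(-1 + (-5 + 3*I*sqrt(11))) = -42882 - 4*(-6 + 3*I*sqrt(11)) = -42882 + (24 - 12*I*sqrt(11)) = -42858 - 12*I*sqrt(11)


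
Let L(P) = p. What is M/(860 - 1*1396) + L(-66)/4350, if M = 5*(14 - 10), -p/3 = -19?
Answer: -1176/48575 ≈ -0.024210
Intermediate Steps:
p = 57 (p = -3*(-19) = 57)
L(P) = 57
M = 20 (M = 5*4 = 20)
M/(860 - 1*1396) + L(-66)/4350 = 20/(860 - 1*1396) + 57/4350 = 20/(860 - 1396) + 57*(1/4350) = 20/(-536) + 19/1450 = 20*(-1/536) + 19/1450 = -5/134 + 19/1450 = -1176/48575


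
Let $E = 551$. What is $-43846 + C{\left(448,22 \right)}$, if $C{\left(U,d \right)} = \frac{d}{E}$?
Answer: $- \frac{24159124}{551} \approx -43846.0$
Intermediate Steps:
$C{\left(U,d \right)} = \frac{d}{551}$
$-43846 + C{\left(448,22 \right)} = -43846 + \frac{1}{551} \cdot 22 = -43846 + \frac{22}{551} = - \frac{24159124}{551}$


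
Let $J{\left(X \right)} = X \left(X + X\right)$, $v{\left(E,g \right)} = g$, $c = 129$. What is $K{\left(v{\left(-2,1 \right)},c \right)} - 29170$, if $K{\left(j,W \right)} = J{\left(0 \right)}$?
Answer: $-29170$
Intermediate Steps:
$J{\left(X \right)} = 2 X^{2}$ ($J{\left(X \right)} = X 2 X = 2 X^{2}$)
$K{\left(j,W \right)} = 0$ ($K{\left(j,W \right)} = 2 \cdot 0^{2} = 2 \cdot 0 = 0$)
$K{\left(v{\left(-2,1 \right)},c \right)} - 29170 = 0 - 29170 = -29170$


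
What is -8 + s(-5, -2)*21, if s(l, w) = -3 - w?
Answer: -29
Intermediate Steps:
-8 + s(-5, -2)*21 = -8 + (-3 - 1*(-2))*21 = -8 + (-3 + 2)*21 = -8 - 1*21 = -8 - 21 = -29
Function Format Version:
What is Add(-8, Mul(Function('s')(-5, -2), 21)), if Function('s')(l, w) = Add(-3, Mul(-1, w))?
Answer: -29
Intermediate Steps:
Add(-8, Mul(Function('s')(-5, -2), 21)) = Add(-8, Mul(Add(-3, Mul(-1, -2)), 21)) = Add(-8, Mul(Add(-3, 2), 21)) = Add(-8, Mul(-1, 21)) = Add(-8, -21) = -29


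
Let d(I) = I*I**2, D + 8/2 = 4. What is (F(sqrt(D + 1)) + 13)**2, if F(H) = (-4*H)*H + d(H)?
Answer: 100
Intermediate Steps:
D = 0 (D = -4 + 4 = 0)
d(I) = I**3
F(H) = H**3 - 4*H**2 (F(H) = (-4*H)*H + H**3 = -4*H**2 + H**3 = H**3 - 4*H**2)
(F(sqrt(D + 1)) + 13)**2 = ((sqrt(0 + 1))**2*(-4 + sqrt(0 + 1)) + 13)**2 = ((sqrt(1))**2*(-4 + sqrt(1)) + 13)**2 = (1**2*(-4 + 1) + 13)**2 = (1*(-3) + 13)**2 = (-3 + 13)**2 = 10**2 = 100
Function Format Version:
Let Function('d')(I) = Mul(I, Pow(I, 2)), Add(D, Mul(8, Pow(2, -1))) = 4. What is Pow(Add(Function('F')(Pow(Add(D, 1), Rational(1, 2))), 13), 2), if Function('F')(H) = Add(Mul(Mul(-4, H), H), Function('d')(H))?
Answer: 100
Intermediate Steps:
D = 0 (D = Add(-4, 4) = 0)
Function('d')(I) = Pow(I, 3)
Function('F')(H) = Add(Pow(H, 3), Mul(-4, Pow(H, 2))) (Function('F')(H) = Add(Mul(Mul(-4, H), H), Pow(H, 3)) = Add(Mul(-4, Pow(H, 2)), Pow(H, 3)) = Add(Pow(H, 3), Mul(-4, Pow(H, 2))))
Pow(Add(Function('F')(Pow(Add(D, 1), Rational(1, 2))), 13), 2) = Pow(Add(Mul(Pow(Pow(Add(0, 1), Rational(1, 2)), 2), Add(-4, Pow(Add(0, 1), Rational(1, 2)))), 13), 2) = Pow(Add(Mul(Pow(Pow(1, Rational(1, 2)), 2), Add(-4, Pow(1, Rational(1, 2)))), 13), 2) = Pow(Add(Mul(Pow(1, 2), Add(-4, 1)), 13), 2) = Pow(Add(Mul(1, -3), 13), 2) = Pow(Add(-3, 13), 2) = Pow(10, 2) = 100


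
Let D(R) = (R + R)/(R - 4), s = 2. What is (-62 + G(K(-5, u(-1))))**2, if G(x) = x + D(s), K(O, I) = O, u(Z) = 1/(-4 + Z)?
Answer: 4761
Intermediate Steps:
D(R) = 2*R/(-4 + R) (D(R) = (2*R)/(-4 + R) = 2*R/(-4 + R))
G(x) = -2 + x (G(x) = x + 2*2/(-4 + 2) = x + 2*2/(-2) = x + 2*2*(-1/2) = x - 2 = -2 + x)
(-62 + G(K(-5, u(-1))))**2 = (-62 + (-2 - 5))**2 = (-62 - 7)**2 = (-69)**2 = 4761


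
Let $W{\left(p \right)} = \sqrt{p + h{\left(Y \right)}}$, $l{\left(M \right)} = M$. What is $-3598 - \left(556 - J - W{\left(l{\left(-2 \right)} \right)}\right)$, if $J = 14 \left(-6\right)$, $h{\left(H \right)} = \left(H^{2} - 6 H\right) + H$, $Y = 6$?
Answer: $-4236$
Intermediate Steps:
$h{\left(H \right)} = H^{2} - 5 H$
$J = -84$
$W{\left(p \right)} = \sqrt{6 + p}$ ($W{\left(p \right)} = \sqrt{p + 6 \left(-5 + 6\right)} = \sqrt{p + 6 \cdot 1} = \sqrt{p + 6} = \sqrt{6 + p}$)
$-3598 - \left(556 - J - W{\left(l{\left(-2 \right)} \right)}\right) = -3598 - \left(640 - \sqrt{6 - 2}\right) = -3598 - \left(640 - 2\right) = -3598 + \left(\left(-84 + 2\right) - 556\right) = -3598 - 638 = -4236$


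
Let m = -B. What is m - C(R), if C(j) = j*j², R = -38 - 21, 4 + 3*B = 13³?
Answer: 204648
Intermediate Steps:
B = 731 (B = -4/3 + (⅓)*13³ = -4/3 + (⅓)*2197 = -4/3 + 2197/3 = 731)
R = -59
C(j) = j³
m = -731 (m = -1*731 = -731)
m - C(R) = -731 - 1*(-59)³ = -731 - 1*(-205379) = -731 + 205379 = 204648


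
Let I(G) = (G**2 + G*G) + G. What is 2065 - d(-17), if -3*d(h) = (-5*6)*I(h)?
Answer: -3545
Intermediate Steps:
I(G) = G + 2*G**2 (I(G) = (G**2 + G**2) + G = 2*G**2 + G = G + 2*G**2)
d(h) = 10*h*(1 + 2*h) (d(h) = -(-5*6)*h*(1 + 2*h)/3 = -(-10)*h*(1 + 2*h) = 10*h*(1 + 2*h))
2065 - d(-17) = 2065 - 10*(-17)*(1 + 2*(-17)) = 2065 - 10*(-17)*(1 - 34) = 2065 - 10*(-17)*(-33) = 2065 - 1*5610 = 2065 - 5610 = -3545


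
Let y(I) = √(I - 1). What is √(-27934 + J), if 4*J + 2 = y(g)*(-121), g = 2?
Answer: I*√111859/2 ≈ 167.23*I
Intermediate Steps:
y(I) = √(-1 + I)
J = -123/4 (J = -½ + (√(-1 + 2)*(-121))/4 = -½ + (√1*(-121))/4 = -½ + (1*(-121))/4 = -½ + (¼)*(-121) = -½ - 121/4 = -123/4 ≈ -30.750)
√(-27934 + J) = √(-27934 - 123/4) = √(-111859/4) = I*√111859/2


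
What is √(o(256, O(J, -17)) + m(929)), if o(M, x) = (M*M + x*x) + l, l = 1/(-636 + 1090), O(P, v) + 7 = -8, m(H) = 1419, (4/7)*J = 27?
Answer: √13846873334/454 ≈ 259.19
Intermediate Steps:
J = 189/4 (J = (7/4)*27 = 189/4 ≈ 47.250)
O(P, v) = -15 (O(P, v) = -7 - 8 = -15)
l = 1/454 ≈ 0.0022026
o(M, x) = 1/454 + M² + x² (o(M, x) = (M*M + x*x) + 1/454 = (M² + x²) + 1/454 = 1/454 + M² + x²)
√(o(256, O(J, -17)) + m(929)) = √((1/454 + 256² + (-15)²) + 1419) = √((1/454 + 65536 + 225) + 1419) = √(29855495/454 + 1419) = √(30499721/454) = √13846873334/454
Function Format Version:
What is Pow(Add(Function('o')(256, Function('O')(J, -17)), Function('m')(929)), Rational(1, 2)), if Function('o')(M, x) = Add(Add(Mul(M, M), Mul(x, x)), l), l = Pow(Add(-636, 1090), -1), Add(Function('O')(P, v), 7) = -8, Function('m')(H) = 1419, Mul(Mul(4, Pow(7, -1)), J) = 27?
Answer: Mul(Rational(1, 454), Pow(13846873334, Rational(1, 2))) ≈ 259.19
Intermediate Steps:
J = Rational(189, 4) (J = Mul(Rational(7, 4), 27) = Rational(189, 4) ≈ 47.250)
Function('O')(P, v) = -15 (Function('O')(P, v) = Add(-7, -8) = -15)
l = Rational(1, 454) (l = Pow(454, -1) = Rational(1, 454) ≈ 0.0022026)
Function('o')(M, x) = Add(Rational(1, 454), Pow(M, 2), Pow(x, 2)) (Function('o')(M, x) = Add(Add(Mul(M, M), Mul(x, x)), Rational(1, 454)) = Add(Add(Pow(M, 2), Pow(x, 2)), Rational(1, 454)) = Add(Rational(1, 454), Pow(M, 2), Pow(x, 2)))
Pow(Add(Function('o')(256, Function('O')(J, -17)), Function('m')(929)), Rational(1, 2)) = Pow(Add(Add(Rational(1, 454), Pow(256, 2), Pow(-15, 2)), 1419), Rational(1, 2)) = Pow(Add(Add(Rational(1, 454), 65536, 225), 1419), Rational(1, 2)) = Pow(Add(Rational(29855495, 454), 1419), Rational(1, 2)) = Pow(Rational(30499721, 454), Rational(1, 2)) = Mul(Rational(1, 454), Pow(13846873334, Rational(1, 2)))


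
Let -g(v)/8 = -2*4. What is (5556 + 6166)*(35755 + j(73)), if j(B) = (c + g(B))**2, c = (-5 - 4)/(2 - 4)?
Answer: 948245329/2 ≈ 4.7412e+8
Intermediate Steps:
g(v) = 64 (g(v) = -(-16)*4 = -8*(-8) = 64)
c = 9/2 (c = -9/(-2) = -9*(-1/2) = 9/2 ≈ 4.5000)
j(B) = 18769/4 (j(B) = (9/2 + 64)**2 = (137/2)**2 = 18769/4)
(5556 + 6166)*(35755 + j(73)) = (5556 + 6166)*(35755 + 18769/4) = 11722*(161789/4) = 948245329/2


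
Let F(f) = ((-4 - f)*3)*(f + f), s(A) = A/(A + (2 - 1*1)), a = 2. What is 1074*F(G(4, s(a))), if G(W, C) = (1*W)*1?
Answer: -206208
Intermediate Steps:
s(A) = A/(1 + A) (s(A) = A/(A + (2 - 1)) = A/(A + 1) = A/(1 + A))
G(W, C) = W (G(W, C) = W*1 = W)
F(f) = 2*f*(-12 - 3*f) (F(f) = (-12 - 3*f)*(2*f) = 2*f*(-12 - 3*f))
1074*F(G(4, s(a))) = 1074*(-6*4*(4 + 4)) = 1074*(-6*4*8) = 1074*(-192) = -206208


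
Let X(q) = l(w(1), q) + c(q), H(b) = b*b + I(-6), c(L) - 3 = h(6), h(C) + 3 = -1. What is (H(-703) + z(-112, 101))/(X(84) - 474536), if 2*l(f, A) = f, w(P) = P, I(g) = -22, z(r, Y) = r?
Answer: -988150/949073 ≈ -1.0412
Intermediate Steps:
h(C) = -4 (h(C) = -3 - 1 = -4)
c(L) = -1 (c(L) = 3 - 4 = -1)
l(f, A) = f/2
H(b) = -22 + b² (H(b) = b*b - 22 = b² - 22 = -22 + b²)
X(q) = -½ (X(q) = (½)*1 - 1 = ½ - 1 = -½)
(H(-703) + z(-112, 101))/(X(84) - 474536) = ((-22 + (-703)²) - 112)/(-½ - 474536) = ((-22 + 494209) - 112)/(-949073/2) = (494187 - 112)*(-2/949073) = 494075*(-2/949073) = -988150/949073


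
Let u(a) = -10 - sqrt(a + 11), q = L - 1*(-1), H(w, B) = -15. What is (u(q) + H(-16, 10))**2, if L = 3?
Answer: (25 + sqrt(15))**2 ≈ 833.65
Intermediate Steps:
q = 4 (q = 3 - 1*(-1) = 3 + 1 = 4)
u(a) = -10 - sqrt(11 + a)
(u(q) + H(-16, 10))**2 = ((-10 - sqrt(11 + 4)) - 15)**2 = ((-10 - sqrt(15)) - 15)**2 = (-25 - sqrt(15))**2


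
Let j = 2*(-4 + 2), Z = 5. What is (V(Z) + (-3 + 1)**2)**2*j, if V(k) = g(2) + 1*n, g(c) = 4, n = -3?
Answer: -100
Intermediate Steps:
j = -4 (j = 2*(-2) = -4)
V(k) = 1 (V(k) = 4 + 1*(-3) = 4 - 3 = 1)
(V(Z) + (-3 + 1)**2)**2*j = (1 + (-3 + 1)**2)**2*(-4) = (1 + (-2)**2)**2*(-4) = (1 + 4)**2*(-4) = 5**2*(-4) = 25*(-4) = -100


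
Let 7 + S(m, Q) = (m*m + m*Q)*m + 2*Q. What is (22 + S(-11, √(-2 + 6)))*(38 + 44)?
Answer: -87740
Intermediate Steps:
S(m, Q) = -7 + 2*Q + m*(m² + Q*m) (S(m, Q) = -7 + ((m*m + m*Q)*m + 2*Q) = -7 + ((m² + Q*m)*m + 2*Q) = -7 + (m*(m² + Q*m) + 2*Q) = -7 + (2*Q + m*(m² + Q*m)) = -7 + 2*Q + m*(m² + Q*m))
(22 + S(-11, √(-2 + 6)))*(38 + 44) = (22 + (-7 + (-11)³ + 2*√(-2 + 6) + √(-2 + 6)*(-11)²))*(38 + 44) = (22 + (-7 - 1331 + 2*√4 + √4*121))*82 = (22 + (-7 - 1331 + 2*2 + 2*121))*82 = (22 + (-7 - 1331 + 4 + 242))*82 = (22 - 1092)*82 = -1070*82 = -87740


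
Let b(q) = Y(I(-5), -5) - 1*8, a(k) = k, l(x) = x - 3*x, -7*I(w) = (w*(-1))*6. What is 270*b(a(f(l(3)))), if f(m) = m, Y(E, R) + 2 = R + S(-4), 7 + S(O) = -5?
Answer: -7290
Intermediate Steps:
I(w) = 6*w/7 (I(w) = -w*(-1)*6/7 = -(-w)*6/7 = -(-6)*w/7 = 6*w/7)
S(O) = -12 (S(O) = -7 - 5 = -12)
l(x) = -2*x
Y(E, R) = -14 + R (Y(E, R) = -2 + (R - 12) = -2 + (-12 + R) = -14 + R)
b(q) = -27 (b(q) = (-14 - 5) - 1*8 = -19 - 8 = -27)
270*b(a(f(l(3)))) = 270*(-27) = -7290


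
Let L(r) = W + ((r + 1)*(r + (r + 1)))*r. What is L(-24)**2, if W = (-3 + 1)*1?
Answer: 673194916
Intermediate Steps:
W = -2 (W = -2*1 = -2)
L(r) = -2 + r*(1 + r)*(1 + 2*r) (L(r) = -2 + ((r + 1)*(r + (r + 1)))*r = -2 + ((1 + r)*(r + (1 + r)))*r = -2 + ((1 + r)*(1 + 2*r))*r = -2 + r*(1 + r)*(1 + 2*r))
L(-24)**2 = (-2 - 24 + 2*(-24)**3 + 3*(-24)**2)**2 = (-2 - 24 + 2*(-13824) + 3*576)**2 = (-2 - 24 - 27648 + 1728)**2 = (-25946)**2 = 673194916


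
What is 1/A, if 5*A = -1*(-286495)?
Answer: 1/57299 ≈ 1.7452e-5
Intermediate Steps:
A = 57299 (A = (-1*(-286495))/5 = (⅕)*286495 = 57299)
1/A = 1/57299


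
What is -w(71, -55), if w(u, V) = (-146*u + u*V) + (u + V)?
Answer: 14255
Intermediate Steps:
w(u, V) = V - 145*u + V*u (w(u, V) = (-146*u + V*u) + (V + u) = V - 145*u + V*u)
-w(71, -55) = -(-55 - 145*71 - 55*71) = -(-55 - 10295 - 3905) = -1*(-14255) = 14255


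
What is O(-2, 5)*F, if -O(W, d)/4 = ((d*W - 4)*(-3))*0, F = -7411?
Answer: 0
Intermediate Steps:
O(W, d) = 0 (O(W, d) = -4*(d*W - 4)*(-3)*0 = -4*(W*d - 4)*(-3)*0 = -4*(-4 + W*d)*(-3)*0 = -4*(12 - 3*W*d)*0 = -4*0 = 0)
O(-2, 5)*F = 0*(-7411) = 0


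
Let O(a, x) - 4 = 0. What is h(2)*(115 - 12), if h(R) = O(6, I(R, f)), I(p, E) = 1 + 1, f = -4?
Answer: 412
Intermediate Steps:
I(p, E) = 2
O(a, x) = 4 (O(a, x) = 4 + 0 = 4)
h(R) = 4
h(2)*(115 - 12) = 4*(115 - 12) = 4*103 = 412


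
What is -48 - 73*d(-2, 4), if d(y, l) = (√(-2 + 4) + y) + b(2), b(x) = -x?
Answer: 244 - 73*√2 ≈ 140.76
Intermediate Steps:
d(y, l) = -2 + y + √2 (d(y, l) = (√(-2 + 4) + y) - 1*2 = (√2 + y) - 2 = (y + √2) - 2 = -2 + y + √2)
-48 - 73*d(-2, 4) = -48 - 73*(-2 - 2 + √2) = -48 - 73*(-4 + √2) = -48 + (292 - 73*√2) = 244 - 73*√2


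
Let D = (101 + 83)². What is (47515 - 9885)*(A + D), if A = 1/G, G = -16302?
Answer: 10384384414465/8151 ≈ 1.2740e+9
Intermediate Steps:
D = 33856 (D = 184² = 33856)
A = -1/16302 (A = 1/(-16302) = -1/16302 ≈ -6.1342e-5)
(47515 - 9885)*(A + D) = (47515 - 9885)*(-1/16302 + 33856) = 37630*(551920511/16302) = 10384384414465/8151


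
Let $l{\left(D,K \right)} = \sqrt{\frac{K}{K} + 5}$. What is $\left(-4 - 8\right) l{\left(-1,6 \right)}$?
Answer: $- 12 \sqrt{6} \approx -29.394$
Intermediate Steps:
$l{\left(D,K \right)} = \sqrt{6}$ ($l{\left(D,K \right)} = \sqrt{1 + 5} = \sqrt{6}$)
$\left(-4 - 8\right) l{\left(-1,6 \right)} = \left(-4 - 8\right) \sqrt{6} = - 12 \sqrt{6}$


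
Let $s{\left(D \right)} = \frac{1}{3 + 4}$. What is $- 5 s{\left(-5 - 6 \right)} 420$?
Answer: $-300$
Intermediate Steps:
$s{\left(D \right)} = \frac{1}{7}$
$- 5 s{\left(-5 - 6 \right)} 420 = \left(-5\right) \frac{1}{7} \cdot 420 = \left(- \frac{5}{7}\right) 420 = -300$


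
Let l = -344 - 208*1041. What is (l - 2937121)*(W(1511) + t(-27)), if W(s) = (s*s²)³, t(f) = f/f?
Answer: -129491393406542130887830636242679656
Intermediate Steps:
t(f) = 1
W(s) = s⁹ (W(s) = (s³)³ = s⁹)
l = -216872 (l = -344 - 216528 = -216872)
(l - 2937121)*(W(1511) + t(-27)) = (-216872 - 2937121)*(1511⁹ + 1) = -3153993*(41056335066863538025553841191 + 1) = -3153993*41056335066863538025553841192 = -129491393406542130887830636242679656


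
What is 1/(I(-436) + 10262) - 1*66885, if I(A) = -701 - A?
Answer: -668649344/9997 ≈ -66885.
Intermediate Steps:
1/(I(-436) + 10262) - 1*66885 = 1/((-701 - 1*(-436)) + 10262) - 1*66885 = 1/((-701 + 436) + 10262) - 66885 = 1/(-265 + 10262) - 66885 = 1/9997 - 66885 = -668649344/9997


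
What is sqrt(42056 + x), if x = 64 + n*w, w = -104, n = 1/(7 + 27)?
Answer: 14*sqrt(62101)/17 ≈ 205.22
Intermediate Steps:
n = 1/34 ≈ 0.029412
x = 1036/17 (x = 64 + (1/34)*(-104) = 64 - 52/17 = 1036/17 ≈ 60.941)
sqrt(42056 + x) = sqrt(42056 + 1036/17) = sqrt(715988/17) = 14*sqrt(62101)/17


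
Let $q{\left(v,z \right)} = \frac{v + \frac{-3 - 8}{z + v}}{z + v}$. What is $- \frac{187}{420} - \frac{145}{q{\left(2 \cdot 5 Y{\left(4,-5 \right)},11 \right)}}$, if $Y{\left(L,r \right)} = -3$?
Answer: $- \frac{22089433}{234780} \approx -94.086$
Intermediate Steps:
$q{\left(v,z \right)} = \frac{v - \frac{11}{v + z}}{v + z}$
$- \frac{187}{420} - \frac{145}{q{\left(2 \cdot 5 Y{\left(4,-5 \right)},11 \right)}} = - \frac{187}{420} - \frac{145}{\frac{1}{\left(2 \cdot 5 \left(-3\right) + 11\right)^{2}} \left(-11 + \left(2 \cdot 5 \left(-3\right)\right)^{2} + 2 \cdot 5 \left(-3\right) 11\right)} = \left(-187\right) \frac{1}{420} - \frac{145}{\frac{1}{\left(10 \left(-3\right) + 11\right)^{2}} \left(-11 + \left(10 \left(-3\right)\right)^{2} + 10 \left(-3\right) 11\right)} = - \frac{187}{420} - \frac{145}{\frac{1}{\left(-30 + 11\right)^{2}} \left(-11 + \left(-30\right)^{2} - 330\right)} = - \frac{187}{420} - \frac{145}{\frac{1}{361} \left(-11 + 900 - 330\right)} = - \frac{187}{420} - \frac{145}{\frac{1}{361} \cdot 559} = - \frac{187}{420} - \frac{145}{\frac{559}{361}} = - \frac{187}{420} - \frac{52345}{559} = - \frac{22089433}{234780}$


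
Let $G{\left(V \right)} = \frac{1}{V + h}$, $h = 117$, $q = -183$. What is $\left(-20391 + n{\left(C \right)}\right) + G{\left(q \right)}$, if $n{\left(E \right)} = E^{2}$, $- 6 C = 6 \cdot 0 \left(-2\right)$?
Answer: $- \frac{1345807}{66} \approx -20391.0$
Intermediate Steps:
$C = 0$ ($C = - \frac{6 \cdot 0 \left(-2\right)}{6} = - \frac{0 \left(-2\right)}{6} = \left(- \frac{1}{6}\right) 0 = 0$)
$G{\left(V \right)} = \frac{1}{117 + V}$ ($G{\left(V \right)} = \frac{1}{V + 117} = \frac{1}{117 + V}$)
$\left(-20391 + n{\left(C \right)}\right) + G{\left(q \right)} = \left(-20391 + 0^{2}\right) + \frac{1}{117 - 183} = \left(-20391 + 0\right) + \frac{1}{-66} = -20391 - \frac{1}{66} = - \frac{1345807}{66}$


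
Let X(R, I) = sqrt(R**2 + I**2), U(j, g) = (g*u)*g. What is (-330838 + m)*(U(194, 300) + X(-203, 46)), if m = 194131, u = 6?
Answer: -73821780000 - 683535*sqrt(1733) ≈ -7.3850e+10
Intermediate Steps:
U(j, g) = 6*g**2 (U(j, g) = (g*6)*g = (6*g)*g = 6*g**2)
X(R, I) = sqrt(I**2 + R**2)
(-330838 + m)*(U(194, 300) + X(-203, 46)) = (-330838 + 194131)*(6*300**2 + sqrt(46**2 + (-203)**2)) = -136707*(6*90000 + sqrt(2116 + 41209)) = -136707*(540000 + sqrt(43325)) = -136707*(540000 + 5*sqrt(1733)) = -73821780000 - 683535*sqrt(1733)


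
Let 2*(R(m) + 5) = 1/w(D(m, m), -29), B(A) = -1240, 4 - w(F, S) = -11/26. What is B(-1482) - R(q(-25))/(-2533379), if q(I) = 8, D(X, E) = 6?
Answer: -361259845962/291338585 ≈ -1240.0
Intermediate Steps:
w(F, S) = 115/26 (w(F, S) = 4 - (-11)/26 = 4 - 1*(-11/26) = 4 + 11/26 = 115/26)
R(m) = -562/115 (R(m) = -5 + 1/(2*(115/26)) = -5 + (1/2)*(26/115) = -5 + 13/115 = -562/115)
B(-1482) - R(q(-25))/(-2533379) = -1240 - (-562)/(115*(-2533379)) = -1240 - (-562)*(-1)/(115*2533379) = -1240 - 1*562/291338585 = -1240 - 562/291338585 = -361259845962/291338585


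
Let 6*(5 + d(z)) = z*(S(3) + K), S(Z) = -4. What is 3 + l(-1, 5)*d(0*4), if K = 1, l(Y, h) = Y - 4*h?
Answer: 108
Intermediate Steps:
d(z) = -5 - z/2 (d(z) = -5 + (z*(-4 + 1))/6 = -5 + (z*(-3))/6 = -5 + (-3*z)/6 = -5 - z/2)
3 + l(-1, 5)*d(0*4) = 3 + (-1 - 4*5)*(-5 - 0*4) = 3 + (-1 - 20)*(-5 - ½*0) = 3 - 21*(-5 + 0) = 3 - 21*(-5) = 3 + 105 = 108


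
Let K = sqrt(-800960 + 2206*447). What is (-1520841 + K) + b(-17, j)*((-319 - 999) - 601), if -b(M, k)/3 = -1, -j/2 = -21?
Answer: -1526598 + 7*sqrt(3778) ≈ -1.5262e+6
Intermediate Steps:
j = 42 (j = -2*(-21) = 42)
b(M, k) = 3 (b(M, k) = -3*(-1) = 3)
K = 7*sqrt(3778) (K = sqrt(-800960 + 986082) = sqrt(185122) = 7*sqrt(3778) ≈ 430.26)
(-1520841 + K) + b(-17, j)*((-319 - 999) - 601) = (-1520841 + 7*sqrt(3778)) + 3*((-319 - 999) - 601) = (-1520841 + 7*sqrt(3778)) + 3*(-1318 - 601) = (-1520841 + 7*sqrt(3778)) + 3*(-1919) = (-1520841 + 7*sqrt(3778)) - 5757 = -1526598 + 7*sqrt(3778)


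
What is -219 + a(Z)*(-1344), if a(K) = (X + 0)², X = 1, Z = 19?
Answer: -1563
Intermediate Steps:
a(K) = 1 (a(K) = (1 + 0)² = 1² = 1)
-219 + a(Z)*(-1344) = -219 + 1*(-1344) = -219 - 1344 = -1563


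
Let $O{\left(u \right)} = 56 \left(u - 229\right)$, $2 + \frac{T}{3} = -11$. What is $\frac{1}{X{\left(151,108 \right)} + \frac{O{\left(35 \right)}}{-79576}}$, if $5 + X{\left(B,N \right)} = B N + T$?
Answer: $\frac{1421}{23111338} \approx 6.1485 \cdot 10^{-5}$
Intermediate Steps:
$T = -39$ ($T = -6 + 3 \left(-11\right) = -6 - 33 = -39$)
$O{\left(u \right)} = -12824 + 56 u$ ($O{\left(u \right)} = 56 \left(-229 + u\right) = -12824 + 56 u$)
$X{\left(B,N \right)} = -44 + B N$ ($X{\left(B,N \right)} = -5 + \left(B N - 39\right) = -5 + \left(-39 + B N\right) = -44 + B N$)
$\frac{1}{X{\left(151,108 \right)} + \frac{O{\left(35 \right)}}{-79576}} = \frac{1}{\left(-44 + 151 \cdot 108\right) + \frac{-12824 + 56 \cdot 35}{-79576}} = \frac{1}{\left(-44 + 16308\right) + \left(-12824 + 1960\right) \left(- \frac{1}{79576}\right)} = \frac{1}{16264 - - \frac{194}{1421}} = \frac{1}{16264 + \frac{194}{1421}} = \frac{1}{\frac{23111338}{1421}} = \frac{1421}{23111338}$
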